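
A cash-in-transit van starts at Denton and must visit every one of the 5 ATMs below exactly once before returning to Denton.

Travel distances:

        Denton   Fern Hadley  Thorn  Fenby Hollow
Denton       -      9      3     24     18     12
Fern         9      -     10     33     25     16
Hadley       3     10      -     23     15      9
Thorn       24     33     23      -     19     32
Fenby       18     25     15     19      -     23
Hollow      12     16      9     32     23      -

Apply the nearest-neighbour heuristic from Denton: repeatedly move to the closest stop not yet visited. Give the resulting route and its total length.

Total distance 96 via the nearest-neighbour route Denton → Hadley → Hollow → Fern → Fenby → Thorn → Denton.

From Denton: distances to unvisited — Hadley=3, Fern=9, Hollow=12, Fenby=18, Thorn=24. Nearest is Hadley (3).
From Hadley: distances to unvisited — Hollow=9, Fern=10, Fenby=15, Thorn=23. Nearest is Hollow (9).
From Hollow: distances to unvisited — Fern=16, Fenby=23, Thorn=32. Nearest is Fern (16).
From Fern: distances to unvisited — Fenby=25, Thorn=33. Nearest is Fenby (25).
From Fenby: distances to unvisited — Thorn=19. Nearest is Thorn (19).
Return Thorn→Denton: 24.
Total = 3 + 9 + 16 + 25 + 19 + 24 = 96.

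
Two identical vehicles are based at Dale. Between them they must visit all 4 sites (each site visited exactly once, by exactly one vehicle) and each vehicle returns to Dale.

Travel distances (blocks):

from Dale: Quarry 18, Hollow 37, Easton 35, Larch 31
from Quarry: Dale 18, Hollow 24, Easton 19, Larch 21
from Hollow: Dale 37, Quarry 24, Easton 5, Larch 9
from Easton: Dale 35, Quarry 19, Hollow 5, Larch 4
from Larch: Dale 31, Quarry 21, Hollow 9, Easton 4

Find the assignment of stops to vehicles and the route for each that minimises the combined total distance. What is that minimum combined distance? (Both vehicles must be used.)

Minimum combined distance: 113 blocks.

Try each way of splitting the stops between the two vehicles (each non-empty) and, for each split, find the best tour for each vehicle:
  {Quarry} + {Hollow, Easton, Larch}: 36 + 77 = 113
  {Hollow} + {Quarry, Easton, Larch}: 74 + 72 = 146
  {Quarry, Hollow} + {Easton, Larch}: 79 + 70 = 149
  {Easton} + {Quarry, Hollow, Larch}: 70 + 82 = 152
  {Quarry, Easton} + {Hollow, Larch}: 72 + 77 = 149
  {Hollow, Easton} + {Quarry, Larch}: 77 + 70 = 147
  … (7 splits in total)
Best: vehicle 1 Dale → Quarry → Dale = 36; vehicle 2 Dale → Hollow → Easton → Larch → Dale = 77; combined 113.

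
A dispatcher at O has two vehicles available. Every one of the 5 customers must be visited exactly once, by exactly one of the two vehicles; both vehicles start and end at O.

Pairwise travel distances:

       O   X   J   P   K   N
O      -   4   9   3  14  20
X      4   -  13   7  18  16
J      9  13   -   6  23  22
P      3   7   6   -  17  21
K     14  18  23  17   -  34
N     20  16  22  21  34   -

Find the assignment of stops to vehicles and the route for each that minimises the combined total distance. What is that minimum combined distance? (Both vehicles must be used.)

Minimum combined distance: 79.

Try each way of splitting the stops between the two vehicles (each non-empty) and, for each split, find the best tour for each vehicle:
  {X} + {J, P, K, N}: 8 + 79 = 87
  {J} + {X, P, K, N}: 18 + 72 = 90
  {X, J} + {P, K, N}: 26 + 72 = 98
  {P} + {X, J, K, N}: 6 + 79 = 85
  {X, P} + {J, K, N}: 14 + 79 = 93
  {J, P} + {X, K, N}: 18 + 68 = 86
  … (15 splits in total)
  {K} + {X, J, P, N}: 28 + 51 = 79  ← best
Best: vehicle 1 O → K → O = 28; vehicle 2 O → X → N → J → P → O = 51; combined 79.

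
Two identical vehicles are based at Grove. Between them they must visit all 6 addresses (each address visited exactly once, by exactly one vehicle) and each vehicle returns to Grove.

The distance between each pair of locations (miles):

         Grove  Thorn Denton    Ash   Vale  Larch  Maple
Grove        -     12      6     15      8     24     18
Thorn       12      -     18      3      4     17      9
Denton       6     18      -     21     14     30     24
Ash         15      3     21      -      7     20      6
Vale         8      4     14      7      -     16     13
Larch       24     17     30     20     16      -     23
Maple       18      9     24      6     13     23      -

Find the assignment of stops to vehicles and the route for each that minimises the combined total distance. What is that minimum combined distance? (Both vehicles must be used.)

There are 2^5 − 1 = 31 ways to divide the 6 stops into two non-empty groups. For each, the best each vehicle can do is its own shortest tour through its group:
  {Thorn} + {Denton, Ash, Vale, Larch, Maple}: 24 + 80 = 104
  {Denton} + {Thorn, Ash, Vale, Larch, Maple}: 12 + 68 = 80
  {Thorn, Denton} + {Ash, Vale, Larch, Maple}: 36 + 68 = 104
  {Ash} + {Thorn, Denton, Vale, Larch, Maple}: 30 + 80 = 110
  {Thorn, Ash} + {Denton, Vale, Larch, Maple}: 30 + 77 = 107
  {Denton, Ash} + {Thorn, Vale, Larch, Maple}: 42 + 68 = 110
  … (31 splits in total)
Best: vehicle 1 Grove → Denton → Grove = 12; vehicle 2 Grove → Thorn → Ash → Maple → Larch → Vale → Grove = 68; combined 80.

80 miles — the smallest possible combined total.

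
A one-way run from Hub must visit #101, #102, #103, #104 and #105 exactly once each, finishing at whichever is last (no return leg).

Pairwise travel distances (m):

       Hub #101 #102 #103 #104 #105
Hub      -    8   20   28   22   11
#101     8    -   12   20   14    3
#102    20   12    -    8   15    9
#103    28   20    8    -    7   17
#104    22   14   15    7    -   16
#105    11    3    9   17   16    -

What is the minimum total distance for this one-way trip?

35 m — the minimum one-way total.

There are 5! = 120 possible orderings.
Hub → #101 → #102 → #103 → #104 → #105: 8+12+8+7+16 = 51
Hub → #101 → #102 → #103 → #105 → #104: 8+12+8+17+16 = 61
Hub → #101 → #102 → #104 → #103 → #105: 8+12+15+7+17 = 59
Hub → #101 → #102 → #104 → #105 → #103: 8+12+15+16+17 = 68
Hub → #101 → #102 → #105 → #103 → #104: 8+12+9+17+7 = 53
Hub → #101 → #102 → #105 → #104 → #103: 8+12+9+16+7 = 52
Hub → #101 → #103 → #102 → #104 → #105: 8+20+8+15+16 = 67
Hub → #101 → #103 → #102 → #105 → #104: 8+20+8+9+16 = 61
Hub → #101 → #103 → #104 → #102 → #105: 8+20+7+15+9 = 59
Hub → #101 → #103 → #104 → #105 → #102: 8+20+7+16+9 = 60
Hub → #101 → #103 → #105 → #102 → #104: 8+20+17+9+15 = 69
Hub → #101 → #103 → #105 → #104 → #102: 8+20+17+16+15 = 76
Hub → #101 → #104 → #102 → #103 → #105: 8+14+15+8+17 = 62
Hub → #101 → #104 → #102 → #105 → #103: 8+14+15+9+17 = 63
… (106 more)
Hub → #101 → #105 → #102 → #103 → #104: 8+3+9+8+7 = 35  ← best
The minimum is 35.
One shortest path: Hub → #101 → #105 → #102 → #103 → #104.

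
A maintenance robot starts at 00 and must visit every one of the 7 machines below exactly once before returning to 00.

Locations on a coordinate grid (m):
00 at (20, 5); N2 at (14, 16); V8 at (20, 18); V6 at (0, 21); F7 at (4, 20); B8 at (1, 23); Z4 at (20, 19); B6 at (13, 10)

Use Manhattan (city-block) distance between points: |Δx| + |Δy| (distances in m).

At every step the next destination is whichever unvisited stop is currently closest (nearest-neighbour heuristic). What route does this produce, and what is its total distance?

Total distance 90 m via the nearest-neighbour route 00 → B6 → N2 → V8 → Z4 → F7 → V6 → B8 → 00.

00 → [B6:12 / V8:13 / Z4:14 / N2:17 / F7:31 / V6:36 / B8:37] → B6 (12)
B6 → [N2:7 / V8:15 / Z4:16 / F7:19 / V6:24 / B8:25] → N2 (7)
N2 → [V8:8 / Z4:9 / F7:14 / V6:19 / B8:20] → V8 (8)
V8 → [Z4:1 / F7:18 / V6:23 / B8:24] → Z4 (1)
Z4 → [F7:17 / V6:22 / B8:23] → F7 (17)
F7 → [V6:5 / B8:6] → V6 (5)
V6 → [B8:3] → B8 (3)
Return B8→00: 37.
Total = 12 + 7 + 8 + 1 + 17 + 5 + 3 + 37 = 90.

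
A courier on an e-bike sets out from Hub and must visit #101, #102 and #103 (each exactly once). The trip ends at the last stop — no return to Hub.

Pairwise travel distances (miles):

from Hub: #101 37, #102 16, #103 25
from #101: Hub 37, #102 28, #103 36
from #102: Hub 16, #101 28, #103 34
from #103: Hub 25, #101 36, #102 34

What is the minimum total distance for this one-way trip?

80 miles — the minimum one-way total.

There are 3! = 6 possible orderings.
Hub→#101→#102→#103: 37+28+34 = 99
Hub→#101→#103→#102: 37+36+34 = 107
Hub→#102→#101→#103: 16+28+36 = 80
Hub→#102→#103→#101: 16+34+36 = 86
Hub→#103→#101→#102: 25+36+28 = 89
Hub→#103→#102→#101: 25+34+28 = 87
The minimum is 80.
One shortest path: Hub → #102 → #101 → #103.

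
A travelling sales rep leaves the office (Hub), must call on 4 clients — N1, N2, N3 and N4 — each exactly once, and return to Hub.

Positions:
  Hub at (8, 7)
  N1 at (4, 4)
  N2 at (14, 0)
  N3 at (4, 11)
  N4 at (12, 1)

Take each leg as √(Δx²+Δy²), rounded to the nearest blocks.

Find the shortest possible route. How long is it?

33 blocks — the shortest possible round trip.

Hub → N1 → N2 → N3 → N4 → Hub: 5+11+15+13+7 = 51
Hub → N1 → N2 → N4 → N3 → Hub: 5+11+2+13+6 = 37
Hub → N1 → N3 → N2 → N4 → Hub: 5+7+15+2+7 = 36
Hub → N1 → N3 → N4 → N2 → Hub: 5+7+13+2+9 = 36
Hub → N1 → N4 → N2 → N3 → Hub: 5+9+2+15+6 = 37
Hub → N1 → N4 → N3 → N2 → Hub: 5+9+13+15+9 = 51
Hub → N2 → N1 → N3 → N4 → Hub: 9+11+7+13+7 = 47
Hub → N2 → N1 → N4 → N3 → Hub: 9+11+9+13+6 = 48
Hub → N2 → N3 → N1 → N4 → Hub: 9+15+7+9+7 = 47
Hub → N2 → N4 → N1 → N3 → Hub: 9+2+9+7+6 = 33
Hub → N3 → N1 → N2 → N4 → Hub: 6+7+11+2+7 = 33
Hub → N3 → N2 → N1 → N4 → Hub: 6+15+11+9+7 = 48
The minimum is 33.
One optimal route: Hub → N2 → N4 → N1 → N3 → Hub (or its reverse).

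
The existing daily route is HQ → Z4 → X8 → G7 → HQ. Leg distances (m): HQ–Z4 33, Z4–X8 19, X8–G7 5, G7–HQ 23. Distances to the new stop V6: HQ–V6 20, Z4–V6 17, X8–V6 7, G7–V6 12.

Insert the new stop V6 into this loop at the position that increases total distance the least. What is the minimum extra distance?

Insertion cost between consecutive stops i–j is d(i,V6) + d(V6,j) − d(i,j):
  between HQ and Z4: 20 + 17 − 33 = 4
  between Z4 and X8: 17 + 7 − 19 = 5
  between X8 and G7: 7 + 12 − 5 = 14
  between G7 and HQ: 12 + 20 − 23 = 9
Cheapest insertion is between HQ and Z4, adding 4.
New total = 80 + 4 = 84.

+4 m — insert V6 between HQ and Z4.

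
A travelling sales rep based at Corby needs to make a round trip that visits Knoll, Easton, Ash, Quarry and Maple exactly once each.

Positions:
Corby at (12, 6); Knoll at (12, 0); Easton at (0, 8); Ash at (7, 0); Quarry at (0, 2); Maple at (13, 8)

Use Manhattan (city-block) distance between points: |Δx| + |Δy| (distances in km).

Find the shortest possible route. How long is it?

42 km — the shortest possible round trip.

With 5 stops there are 5!/2 = 60 distinct round trips (a route and its reverse cost the same).
Corby → Knoll → Easton → Ash → Quarry → Maple → Corby: 6+20+15+9+19+3 = 72
Corby → Knoll → Easton → Ash → Maple → Quarry → Corby: 6+20+15+14+19+16 = 90
Corby → Knoll → Easton → Quarry → Ash → Maple → Corby: 6+20+6+9+14+3 = 58
Corby → Knoll → Easton → Quarry → Maple → Ash → Corby: 6+20+6+19+14+11 = 76
Corby → Knoll → Easton → Maple → Ash → Quarry → Corby: 6+20+13+14+9+16 = 78
Corby → Knoll → Easton → Maple → Quarry → Ash → Corby: 6+20+13+19+9+11 = 78
Corby → Knoll → Ash → Easton → Quarry → Maple → Corby: 6+5+15+6+19+3 = 54
Corby → Knoll → Ash → Easton → Maple → Quarry → Corby: 6+5+15+13+19+16 = 74
Corby → Knoll → Ash → Quarry → Easton → Maple → Corby: 6+5+9+6+13+3 = 42
Corby → Knoll → Ash → Quarry → Maple → Easton → Corby: 6+5+9+19+13+14 = 66
Corby → Knoll → Ash → Maple → Easton → Quarry → Corby: 6+5+14+13+6+16 = 60
Corby → Knoll → Ash → Maple → Quarry → Easton → Corby: 6+5+14+19+6+14 = 64
Corby → Knoll → Quarry → Easton → Ash → Maple → Corby: 6+14+6+15+14+3 = 58
Corby → Knoll → Quarry → Easton → Maple → Ash → Corby: 6+14+6+13+14+11 = 64
… (46 more)
The minimum is 42.
One optimal route: Corby → Knoll → Ash → Quarry → Easton → Maple → Corby (or its reverse).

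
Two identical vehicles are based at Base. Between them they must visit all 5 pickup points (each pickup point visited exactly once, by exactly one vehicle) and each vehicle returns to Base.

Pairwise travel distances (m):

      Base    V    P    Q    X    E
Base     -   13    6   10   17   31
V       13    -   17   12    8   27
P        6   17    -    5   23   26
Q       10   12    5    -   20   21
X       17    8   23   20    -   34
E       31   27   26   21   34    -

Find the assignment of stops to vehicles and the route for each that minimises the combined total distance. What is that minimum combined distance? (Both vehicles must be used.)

Minimum combined distance: 95 m.

Try each way of splitting the stops between the two vehicles (each non-empty) and, for each split, find the best tour for each vehicle:
  {V} + {P, Q, X, E}: 26 + 83 = 109
  {P} + {V, Q, X, E}: 12 + 83 = 95
  {V, P} + {Q, X, E}: 36 + 82 = 118
  {Q} + {V, P, X, E}: 20 + 84 = 104
  {V, Q} + {P, X, E}: 35 + 83 = 118
  {P, Q} + {V, X, E}: 21 + 83 = 104
  … (15 splits in total)
Best: vehicle 1 Base → P → Base = 12; vehicle 2 Base → Q → E → V → X → Base = 83; combined 95.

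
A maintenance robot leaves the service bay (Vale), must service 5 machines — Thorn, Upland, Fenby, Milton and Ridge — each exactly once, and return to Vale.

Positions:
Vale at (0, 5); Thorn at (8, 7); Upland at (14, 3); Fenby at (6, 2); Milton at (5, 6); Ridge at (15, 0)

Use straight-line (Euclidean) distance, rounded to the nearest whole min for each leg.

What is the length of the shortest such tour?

Shortest round trip = 34 min.

With 5 stops there are 5!/2 = 60 distinct round trips (a route and its reverse cost the same).
Vale→Thorn→Upland→Fenby→Milton→Ridge→Vale: 8+7+8+4+12+16 = 55
Vale→Thorn→Upland→Fenby→Ridge→Milton→Vale: 8+7+8+9+12+5 = 49
Vale→Thorn→Upland→Milton→Fenby→Ridge→Vale: 8+7+9+4+9+16 = 53
Vale→Thorn→Upland→Milton→Ridge→Fenby→Vale: 8+7+9+12+9+7 = 52
Vale→Thorn→Upland→Ridge→Fenby→Milton→Vale: 8+7+3+9+4+5 = 36
Vale→Thorn→Upland→Ridge→Milton→Fenby→Vale: 8+7+3+12+4+7 = 41
Vale→Thorn→Fenby→Upland→Milton→Ridge→Vale: 8+5+8+9+12+16 = 58
Vale→Thorn→Fenby→Upland→Ridge→Milton→Vale: 8+5+8+3+12+5 = 41
Vale→Thorn→Fenby→Milton→Upland→Ridge→Vale: 8+5+4+9+3+16 = 45
Vale→Thorn→Fenby→Milton→Ridge→Upland→Vale: 8+5+4+12+3+14 = 46
Vale→Thorn→Fenby→Ridge→Upland→Milton→Vale: 8+5+9+3+9+5 = 39
Vale→Thorn→Fenby→Ridge→Milton→Upland→Vale: 8+5+9+12+9+14 = 57
Vale→Thorn→Milton→Upland→Fenby→Ridge→Vale: 8+3+9+8+9+16 = 53
Vale→Thorn→Milton→Upland→Ridge→Fenby→Vale: 8+3+9+3+9+7 = 39
… (46 more)
Vale→Fenby→Ridge→Upland→Thorn→Milton→Vale: 7+9+3+7+3+5 = 34  ← best
The minimum is 34.
One optimal route: Vale → Fenby → Ridge → Upland → Thorn → Milton → Vale (or its reverse).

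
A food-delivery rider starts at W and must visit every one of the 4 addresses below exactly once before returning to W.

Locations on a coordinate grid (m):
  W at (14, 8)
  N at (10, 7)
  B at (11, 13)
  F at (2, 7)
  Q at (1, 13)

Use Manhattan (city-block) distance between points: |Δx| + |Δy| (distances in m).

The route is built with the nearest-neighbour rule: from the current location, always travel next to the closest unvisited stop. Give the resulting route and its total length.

From W: distances to unvisited — N=5, B=8, F=13, Q=18. Nearest is N (5).
From N: distances to unvisited — B=7, F=8, Q=15. Nearest is B (7).
From B: distances to unvisited — Q=10, F=15. Nearest is Q (10).
From Q: distances to unvisited — F=7. Nearest is F (7).
Return F→W: 13.
Total = 5 + 7 + 10 + 7 + 13 = 42.

Nearest-neighbour total = 42 m; route W → N → B → Q → F → W.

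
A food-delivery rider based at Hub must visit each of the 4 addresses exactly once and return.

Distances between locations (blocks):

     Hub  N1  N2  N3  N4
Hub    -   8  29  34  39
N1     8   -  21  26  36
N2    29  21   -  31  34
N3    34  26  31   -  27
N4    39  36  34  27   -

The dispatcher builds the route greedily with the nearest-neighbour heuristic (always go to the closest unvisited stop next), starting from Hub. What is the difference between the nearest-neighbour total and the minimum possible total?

From Hub: N1=8, N2=29, N3=34, N4=39 → choose N1 (8).
From N1: N2=21, N3=26, N4=36 → choose N2 (21).
From N2: N3=31, N4=34 → choose N3 (31).
From N3: N4=27 → choose N4 (27).
NN route Hub → N1 → N2 → N3 → N4 → Hub costs 126.
Optimal: Hub → N1 → N2 → N4 → N3 → Hub costs 124 (by enumerating all 12 distinct tours).
Excess = 126 − 124 = 2.

The nearest-neighbour route is 2 blocks longer than optimal.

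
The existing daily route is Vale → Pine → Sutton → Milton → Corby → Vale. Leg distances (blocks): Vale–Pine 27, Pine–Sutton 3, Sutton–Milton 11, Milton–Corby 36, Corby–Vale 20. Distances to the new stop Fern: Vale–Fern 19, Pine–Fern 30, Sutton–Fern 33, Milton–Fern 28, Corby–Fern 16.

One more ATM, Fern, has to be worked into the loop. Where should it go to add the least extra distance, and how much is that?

Insertion cost between consecutive stops i–j is d(i,Fern) + d(Fern,j) − d(i,j):
  between Vale and Pine: 19 + 30 − 27 = 22
  between Pine and Sutton: 30 + 33 − 3 = 60
  between Sutton and Milton: 33 + 28 − 11 = 50
  between Milton and Corby: 28 + 16 − 36 = 8
  between Corby and Vale: 16 + 19 − 20 = 15
Cheapest insertion is between Milton and Corby, adding 8.
New total = 97 + 8 = 105.

Adding 8 blocks by placing Fern on the Milton–Corby leg.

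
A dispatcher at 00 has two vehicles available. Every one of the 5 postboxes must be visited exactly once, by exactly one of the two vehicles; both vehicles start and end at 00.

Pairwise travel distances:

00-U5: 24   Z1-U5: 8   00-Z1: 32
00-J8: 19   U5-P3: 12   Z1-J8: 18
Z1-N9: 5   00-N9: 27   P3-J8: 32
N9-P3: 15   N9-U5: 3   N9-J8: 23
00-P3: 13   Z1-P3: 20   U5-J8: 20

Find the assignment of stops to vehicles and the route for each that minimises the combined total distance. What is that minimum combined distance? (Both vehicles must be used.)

Check every non-empty split of the stops between the two vehicles; for each half take its own optimal tour:
  {Z1} + {N9, U5, P3, J8}: 64 + 70 = 134
  {N9} + {Z1, U5, P3, J8}: 54 + 70 = 124
  {Z1, N9} + {U5, P3, J8}: 64 + 64 = 128
  {U5} + {Z1, N9, P3, J8}: 48 + 70 = 118
  {Z1, U5} + {N9, P3, J8}: 64 + 70 = 134
  {N9, U5} + {Z1, P3, J8}: 54 + 70 = 124
  … (15 splits in total)
  {P3} + {Z1, N9, U5, J8}: 26 + 69 = 95  ← best
Best: vehicle 1 00 → P3 → 00 = 26; vehicle 2 00 → U5 → N9 → Z1 → J8 → 00 = 69; combined 95.

Minimum combined distance: 95.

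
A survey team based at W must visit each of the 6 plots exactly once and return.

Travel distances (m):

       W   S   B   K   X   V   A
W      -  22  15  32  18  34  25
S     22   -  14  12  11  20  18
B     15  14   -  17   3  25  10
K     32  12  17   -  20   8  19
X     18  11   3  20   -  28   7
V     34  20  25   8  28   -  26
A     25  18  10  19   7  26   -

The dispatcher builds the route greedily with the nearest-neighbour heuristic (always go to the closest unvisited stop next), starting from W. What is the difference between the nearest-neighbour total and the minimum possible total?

Excess over optimum: 4 m.

From W: B=15, X=18, S=22, A=25, K=32, V=34 → choose B (15).
From B: X=3, A=10, S=14, K=17, V=25 → choose X (3).
From X: A=7, S=11, K=20, V=28 → choose A (7).
From A: S=18, K=19, V=26 → choose S (18).
From S: K=12, V=20 → choose K (12).
From K: V=8 → choose V (8).
NN route W → B → X → A → S → K → V → W costs 97.
Optimal: W → S → K → V → A → X → B → W costs 93 (by enumerating all 360 distinct tours).
Excess = 97 − 93 = 4.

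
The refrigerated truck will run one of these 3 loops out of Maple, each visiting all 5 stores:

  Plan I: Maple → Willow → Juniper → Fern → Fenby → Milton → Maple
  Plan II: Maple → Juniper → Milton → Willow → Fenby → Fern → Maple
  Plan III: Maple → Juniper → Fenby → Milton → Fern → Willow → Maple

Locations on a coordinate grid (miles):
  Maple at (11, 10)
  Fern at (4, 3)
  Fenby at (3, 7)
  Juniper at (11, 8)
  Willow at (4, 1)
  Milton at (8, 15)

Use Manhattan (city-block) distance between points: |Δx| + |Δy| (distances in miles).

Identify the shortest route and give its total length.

Plan I: 16 + 14 + 12 + 5 + 13 + 8 = 68
Plan II: 2 + 10 + 18 + 7 + 5 + 14 = 56
Plan III: 2 + 9 + 13 + 16 + 2 + 16 = 58

Shortest is Plan II, total 56 miles.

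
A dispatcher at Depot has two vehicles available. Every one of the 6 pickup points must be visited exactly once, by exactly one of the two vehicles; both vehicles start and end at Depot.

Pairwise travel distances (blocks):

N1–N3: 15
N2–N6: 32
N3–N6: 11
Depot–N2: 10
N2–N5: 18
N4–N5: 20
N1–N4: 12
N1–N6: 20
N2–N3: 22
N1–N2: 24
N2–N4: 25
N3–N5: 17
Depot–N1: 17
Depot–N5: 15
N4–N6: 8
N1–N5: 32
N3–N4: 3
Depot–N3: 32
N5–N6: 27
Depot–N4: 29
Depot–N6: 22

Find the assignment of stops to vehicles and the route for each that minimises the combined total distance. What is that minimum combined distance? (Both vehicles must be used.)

100 blocks — the smallest possible combined total.

Check every non-empty split of the stops between the two vehicles; for each half take its own optimal tour:
  {N1} + {N2, N3, N4, N5, N6}: 34 + 78 = 112
  {N2} + {N1, N3, N4, N5, N6}: 20 + 80 = 100
  {N1, N2} + {N3, N4, N5, N6}: 51 + 65 = 116
  {N3} + {N1, N2, N4, N5, N6}: 64 + 92 = 156
  {N1, N3} + {N2, N4, N5, N6}: 64 + 78 = 142
  {N2, N3} + {N1, N4, N5, N6}: 64 + 79 = 143
  … (31 splits in total)
Best: vehicle 1 Depot → N2 → Depot = 20; vehicle 2 Depot → N1 → N4 → N6 → N3 → N5 → Depot = 80; combined 100.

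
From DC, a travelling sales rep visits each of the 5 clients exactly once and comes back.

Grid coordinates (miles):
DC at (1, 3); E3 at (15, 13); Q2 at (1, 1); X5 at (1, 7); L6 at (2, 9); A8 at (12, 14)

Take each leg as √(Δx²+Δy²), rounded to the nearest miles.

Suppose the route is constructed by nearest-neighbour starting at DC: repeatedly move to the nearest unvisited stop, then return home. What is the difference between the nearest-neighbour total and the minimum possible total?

1 miles longer than the optimal tour.

DC: Q2=2, X5=4, L6=6, A8=16, E3=17 ⇒ Q2
Q2: X5=6, L6=8, A8=17, E3=18 ⇒ X5
X5: L6=2, A8=13, E3=15 ⇒ L6
L6: A8=11, E3=14 ⇒ A8
A8: E3=3 ⇒ E3
NN route DC → Q2 → X5 → L6 → A8 → E3 → DC costs 41.
Optimal: DC → Q2 → E3 → A8 → L6 → X5 → DC costs 40 (by enumerating all 60 distinct tours).
Excess = 41 − 40 = 1.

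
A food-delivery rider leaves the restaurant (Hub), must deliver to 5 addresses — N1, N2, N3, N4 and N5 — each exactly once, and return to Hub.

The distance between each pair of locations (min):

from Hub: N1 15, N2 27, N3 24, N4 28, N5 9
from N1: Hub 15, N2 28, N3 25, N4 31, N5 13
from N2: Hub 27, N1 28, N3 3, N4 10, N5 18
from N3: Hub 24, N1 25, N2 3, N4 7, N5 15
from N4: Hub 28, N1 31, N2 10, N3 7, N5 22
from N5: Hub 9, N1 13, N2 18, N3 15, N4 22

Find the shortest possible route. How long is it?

There are 60 distinct closed tours to check (reversals are equivalent).
Hub → N1 → N2 → N3 → N4 → N5 → Hub: 15+28+3+7+22+9 = 84
Hub → N1 → N2 → N3 → N5 → N4 → Hub: 15+28+3+15+22+28 = 111
Hub → N1 → N2 → N4 → N3 → N5 → Hub: 15+28+10+7+15+9 = 84
Hub → N1 → N2 → N4 → N5 → N3 → Hub: 15+28+10+22+15+24 = 114
Hub → N1 → N2 → N5 → N3 → N4 → Hub: 15+28+18+15+7+28 = 111
Hub → N1 → N2 → N5 → N4 → N3 → Hub: 15+28+18+22+7+24 = 114
Hub → N1 → N3 → N2 → N4 → N5 → Hub: 15+25+3+10+22+9 = 84
Hub → N1 → N3 → N2 → N5 → N4 → Hub: 15+25+3+18+22+28 = 111
Hub → N1 → N3 → N4 → N2 → N5 → Hub: 15+25+7+10+18+9 = 84
Hub → N1 → N3 → N4 → N5 → N2 → Hub: 15+25+7+22+18+27 = 114
Hub → N1 → N3 → N5 → N2 → N4 → Hub: 15+25+15+18+10+28 = 111
Hub → N1 → N3 → N5 → N4 → N2 → Hub: 15+25+15+22+10+27 = 114
Hub → N1 → N4 → N2 → N3 → N5 → Hub: 15+31+10+3+15+9 = 83
Hub → N1 → N4 → N2 → N5 → N3 → Hub: 15+31+10+18+15+24 = 113
… (46 more)
The minimum is 83.
One optimal route: Hub → N1 → N4 → N2 → N3 → N5 → Hub (or its reverse).

83 min — the shortest possible round trip.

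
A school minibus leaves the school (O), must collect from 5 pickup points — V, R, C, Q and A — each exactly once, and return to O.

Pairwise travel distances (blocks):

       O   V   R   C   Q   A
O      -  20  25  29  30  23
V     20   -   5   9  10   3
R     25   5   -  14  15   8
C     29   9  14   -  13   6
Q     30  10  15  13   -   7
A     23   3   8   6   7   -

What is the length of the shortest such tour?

Minimum total distance: 82 blocks.

O → V → R → C → Q → A → O: 20+5+14+13+7+23 = 82
O → V → R → C → A → Q → O: 20+5+14+6+7+30 = 82
O → V → R → Q → C → A → O: 20+5+15+13+6+23 = 82
O → V → R → Q → A → C → O: 20+5+15+7+6+29 = 82
O → V → R → A → C → Q → O: 20+5+8+6+13+30 = 82
O → V → R → A → Q → C → O: 20+5+8+7+13+29 = 82
O → V → C → R → Q → A → O: 20+9+14+15+7+23 = 88
O → V → C → R → A → Q → O: 20+9+14+8+7+30 = 88
O → V → C → Q → R → A → O: 20+9+13+15+8+23 = 88
O → V → C → Q → A → R → O: 20+9+13+7+8+25 = 82
O → V → C → A → R → Q → O: 20+9+6+8+15+30 = 88
O → V → C → A → Q → R → O: 20+9+6+7+15+25 = 82
O → V → Q → R → C → A → O: 20+10+15+14+6+23 = 88
O → V → Q → R → A → C → O: 20+10+15+8+6+29 = 88
… (46 more)
The minimum is 82.
One optimal route: O → V → R → C → Q → A → O (or its reverse).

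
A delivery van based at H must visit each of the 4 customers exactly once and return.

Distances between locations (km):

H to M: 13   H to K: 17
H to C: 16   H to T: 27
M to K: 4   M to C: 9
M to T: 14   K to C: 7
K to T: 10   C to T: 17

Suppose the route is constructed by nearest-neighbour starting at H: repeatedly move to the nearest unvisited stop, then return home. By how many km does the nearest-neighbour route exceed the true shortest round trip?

From H: M=13, C=16, K=17, T=27 → choose M (13).
From M: K=4, C=9, T=14 → choose K (4).
From K: C=7, T=10 → choose C (7).
From C: T=17 → choose T (17).
NN route H → M → K → C → T → H costs 68.
Optimal: H → M → K → T → C → H costs 60 (by enumerating all 12 distinct tours).
Excess = 68 − 60 = 8.

8 km longer than the optimal tour.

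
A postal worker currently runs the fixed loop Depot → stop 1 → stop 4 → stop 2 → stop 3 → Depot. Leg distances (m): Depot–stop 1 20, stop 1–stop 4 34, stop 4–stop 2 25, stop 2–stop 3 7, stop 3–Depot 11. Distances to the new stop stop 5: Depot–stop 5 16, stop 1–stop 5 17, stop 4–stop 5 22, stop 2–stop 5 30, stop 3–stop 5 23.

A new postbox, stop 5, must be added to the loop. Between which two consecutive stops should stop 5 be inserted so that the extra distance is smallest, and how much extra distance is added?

+5 m — insert stop 5 between stop 1 and stop 4.

Insertion cost between consecutive stops i–j is d(i,stop 5) + d(stop 5,j) − d(i,j):
  between Depot and stop 1: 16 + 17 − 20 = 13
  between stop 1 and stop 4: 17 + 22 − 34 = 5
  between stop 4 and stop 2: 22 + 30 − 25 = 27
  between stop 2 and stop 3: 30 + 23 − 7 = 46
  between stop 3 and Depot: 23 + 16 − 11 = 28
Cheapest insertion is between stop 1 and stop 4, adding 5.
New total = 97 + 5 = 102.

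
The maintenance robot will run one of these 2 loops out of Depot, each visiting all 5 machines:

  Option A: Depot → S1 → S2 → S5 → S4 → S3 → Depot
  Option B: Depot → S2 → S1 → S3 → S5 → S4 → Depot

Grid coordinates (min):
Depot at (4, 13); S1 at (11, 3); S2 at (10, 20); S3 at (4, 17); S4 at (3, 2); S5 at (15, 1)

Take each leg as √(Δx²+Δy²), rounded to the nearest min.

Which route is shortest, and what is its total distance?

Option A: 12 + 17 + 20 + 12 + 15 + 4 = 80
Option B: 9 + 17 + 16 + 19 + 12 + 11 = 84

80 min — Option A is the shortest.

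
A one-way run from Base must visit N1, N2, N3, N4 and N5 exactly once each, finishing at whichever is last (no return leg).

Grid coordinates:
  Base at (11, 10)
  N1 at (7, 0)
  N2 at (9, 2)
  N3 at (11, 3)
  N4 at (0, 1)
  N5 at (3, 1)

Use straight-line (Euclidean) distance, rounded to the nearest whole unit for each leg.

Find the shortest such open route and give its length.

Shortest open route: 19.

There are 5! = 120 possible orderings.
Base - N1 - N2 - N3 - N4 - N5: 11+3+2+11+3 = 30
Base - N1 - N2 - N3 - N5 - N4: 11+3+2+8+3 = 27
Base - N1 - N2 - N4 - N3 - N5: 11+3+9+11+8 = 42
Base - N1 - N2 - N4 - N5 - N3: 11+3+9+3+8 = 34
Base - N1 - N2 - N5 - N3 - N4: 11+3+6+8+11 = 39
Base - N1 - N2 - N5 - N4 - N3: 11+3+6+3+11 = 34
Base - N1 - N3 - N2 - N4 - N5: 11+5+2+9+3 = 30
Base - N1 - N3 - N2 - N5 - N4: 11+5+2+6+3 = 27
Base - N1 - N3 - N4 - N2 - N5: 11+5+11+9+6 = 42
Base - N1 - N3 - N4 - N5 - N2: 11+5+11+3+6 = 36
Base - N1 - N3 - N5 - N2 - N4: 11+5+8+6+9 = 39
Base - N1 - N3 - N5 - N4 - N2: 11+5+8+3+9 = 36
Base - N1 - N4 - N2 - N3 - N5: 11+7+9+2+8 = 37
Base - N1 - N4 - N2 - N5 - N3: 11+7+9+6+8 = 41
… (106 more)
Base - N3 - N2 - N1 - N5 - N4: 7+2+3+4+3 = 19  ← best
The minimum is 19.
One shortest path: Base → N3 → N2 → N1 → N5 → N4.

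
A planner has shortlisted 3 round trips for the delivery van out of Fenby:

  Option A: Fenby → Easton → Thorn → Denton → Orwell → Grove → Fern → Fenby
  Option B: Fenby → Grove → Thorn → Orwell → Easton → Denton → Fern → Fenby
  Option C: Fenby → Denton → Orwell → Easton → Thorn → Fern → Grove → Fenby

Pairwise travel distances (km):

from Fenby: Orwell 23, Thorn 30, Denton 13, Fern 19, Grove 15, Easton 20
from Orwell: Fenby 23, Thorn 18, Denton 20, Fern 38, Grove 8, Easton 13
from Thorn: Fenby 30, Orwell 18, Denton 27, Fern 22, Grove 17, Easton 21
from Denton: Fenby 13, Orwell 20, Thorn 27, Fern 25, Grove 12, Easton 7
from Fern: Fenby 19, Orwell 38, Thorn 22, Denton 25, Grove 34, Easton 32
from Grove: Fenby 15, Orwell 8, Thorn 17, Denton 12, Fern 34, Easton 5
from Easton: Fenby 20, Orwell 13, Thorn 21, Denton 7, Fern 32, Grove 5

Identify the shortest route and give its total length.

114 km — Option B is the shortest.

Option A: 20 + 21 + 27 + 20 + 8 + 34 + 19 = 149
Option B: 15 + 17 + 18 + 13 + 7 + 25 + 19 = 114
Option C: 13 + 20 + 13 + 21 + 22 + 34 + 15 = 138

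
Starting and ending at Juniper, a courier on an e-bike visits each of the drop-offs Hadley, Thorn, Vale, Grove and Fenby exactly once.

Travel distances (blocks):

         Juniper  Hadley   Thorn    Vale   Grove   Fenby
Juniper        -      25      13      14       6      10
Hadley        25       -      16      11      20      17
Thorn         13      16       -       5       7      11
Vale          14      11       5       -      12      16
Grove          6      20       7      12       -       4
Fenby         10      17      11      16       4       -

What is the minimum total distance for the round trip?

There are 60 distinct closed tours to check (reversals are equivalent).
Juniper - Hadley - Thorn - Vale - Grove - Fenby - Juniper: 25+16+5+12+4+10 = 72
Juniper - Hadley - Thorn - Vale - Fenby - Grove - Juniper: 25+16+5+16+4+6 = 72
Juniper - Hadley - Thorn - Grove - Vale - Fenby - Juniper: 25+16+7+12+16+10 = 86
Juniper - Hadley - Thorn - Grove - Fenby - Vale - Juniper: 25+16+7+4+16+14 = 82
Juniper - Hadley - Thorn - Fenby - Vale - Grove - Juniper: 25+16+11+16+12+6 = 86
Juniper - Hadley - Thorn - Fenby - Grove - Vale - Juniper: 25+16+11+4+12+14 = 82
Juniper - Hadley - Vale - Thorn - Grove - Fenby - Juniper: 25+11+5+7+4+10 = 62
Juniper - Hadley - Vale - Thorn - Fenby - Grove - Juniper: 25+11+5+11+4+6 = 62
Juniper - Hadley - Vale - Grove - Thorn - Fenby - Juniper: 25+11+12+7+11+10 = 76
Juniper - Hadley - Vale - Grove - Fenby - Thorn - Juniper: 25+11+12+4+11+13 = 76
Juniper - Hadley - Vale - Fenby - Thorn - Grove - Juniper: 25+11+16+11+7+6 = 76
Juniper - Hadley - Vale - Fenby - Grove - Thorn - Juniper: 25+11+16+4+7+13 = 76
Juniper - Hadley - Grove - Thorn - Vale - Fenby - Juniper: 25+20+7+5+16+10 = 83
Juniper - Hadley - Grove - Thorn - Fenby - Vale - Juniper: 25+20+7+11+16+14 = 93
… (46 more)
Juniper - Thorn - Vale - Hadley - Fenby - Grove - Juniper: 13+5+11+17+4+6 = 56  ← best
The minimum is 56.
One optimal route: Juniper → Thorn → Vale → Hadley → Fenby → Grove → Juniper (or its reverse).

Minimum total distance: 56 blocks.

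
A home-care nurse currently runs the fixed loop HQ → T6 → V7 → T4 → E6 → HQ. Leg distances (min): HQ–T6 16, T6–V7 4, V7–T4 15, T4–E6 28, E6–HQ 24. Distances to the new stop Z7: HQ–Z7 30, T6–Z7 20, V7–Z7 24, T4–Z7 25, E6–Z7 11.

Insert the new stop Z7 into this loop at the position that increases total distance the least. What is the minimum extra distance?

Minimum extra distance: 8 min, inserting Z7 between T4 and E6.

Insertion cost between consecutive stops i–j is d(i,Z7) + d(Z7,j) − d(i,j):
  between HQ and T6: 30 + 20 − 16 = 34
  between T6 and V7: 20 + 24 − 4 = 40
  between V7 and T4: 24 + 25 − 15 = 34
  between T4 and E6: 25 + 11 − 28 = 8
  between E6 and HQ: 11 + 30 − 24 = 17
Cheapest insertion is between T4 and E6, adding 8.
New total = 87 + 8 = 95.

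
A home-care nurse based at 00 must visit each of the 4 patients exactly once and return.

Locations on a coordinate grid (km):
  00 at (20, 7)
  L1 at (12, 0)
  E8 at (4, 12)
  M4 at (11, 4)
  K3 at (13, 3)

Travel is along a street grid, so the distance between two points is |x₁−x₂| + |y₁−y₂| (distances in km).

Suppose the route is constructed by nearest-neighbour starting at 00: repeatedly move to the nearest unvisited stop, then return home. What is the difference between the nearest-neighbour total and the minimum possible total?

From 00: K3=11, M4=12, L1=15, E8=21 → choose K3 (11).
From K3: M4=3, L1=4, E8=18 → choose M4 (3).
From M4: L1=5, E8=15 → choose L1 (5).
From L1: E8=20 → choose E8 (20).
NN route 00 → K3 → M4 → L1 → E8 → 00 costs 60.
Optimal: 00 → E8 → M4 → L1 → K3 → 00 costs 56 (by enumerating all 12 distinct tours).
Excess = 60 − 56 = 4.

4 km longer than the optimal tour.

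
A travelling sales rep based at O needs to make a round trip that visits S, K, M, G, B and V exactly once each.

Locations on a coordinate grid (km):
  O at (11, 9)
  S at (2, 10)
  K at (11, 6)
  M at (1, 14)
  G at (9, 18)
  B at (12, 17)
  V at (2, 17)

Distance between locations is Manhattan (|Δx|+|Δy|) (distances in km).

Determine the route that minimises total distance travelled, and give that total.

46 km — the shortest possible round trip.

There are 360 distinct closed tours to check (reversals are equivalent).
O - S - K - M - G - B - V - O: 10+13+18+12+4+10+17 = 84
O - S - K - M - G - V - B - O: 10+13+18+12+8+10+9 = 80
O - S - K - M - B - G - V - O: 10+13+18+14+4+8+17 = 84
O - S - K - M - B - V - G - O: 10+13+18+14+10+8+11 = 84
O - S - K - M - V - G - B - O: 10+13+18+4+8+4+9 = 66
O - S - K - M - V - B - G - O: 10+13+18+4+10+4+11 = 70
O - S - K - G - M - B - V - O: 10+13+14+12+14+10+17 = 90
O - S - K - G - M - V - B - O: 10+13+14+12+4+10+9 = 72
… (352 more)
O - S - M - V - G - B - K - O: 10+5+4+8+4+12+3 = 46  ← best
The minimum is 46.
One optimal route: O → S → M → V → G → B → K → O (or its reverse).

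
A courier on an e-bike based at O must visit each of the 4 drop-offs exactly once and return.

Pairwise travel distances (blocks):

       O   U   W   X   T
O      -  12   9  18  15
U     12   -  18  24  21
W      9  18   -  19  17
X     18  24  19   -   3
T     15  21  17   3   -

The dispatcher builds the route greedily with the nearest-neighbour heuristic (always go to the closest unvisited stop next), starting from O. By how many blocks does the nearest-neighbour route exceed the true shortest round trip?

Excess over optimum: 1 blocks.

O: W=9, U=12, T=15, X=18 ⇒ W
W: T=17, U=18, X=19 ⇒ T
T: X=3, U=21 ⇒ X
X: U=24 ⇒ U
NN route O → W → T → X → U → O costs 65.
Optimal: O → U → T → X → W → O costs 64 (by enumerating all 12 distinct tours).
Excess = 65 − 64 = 1.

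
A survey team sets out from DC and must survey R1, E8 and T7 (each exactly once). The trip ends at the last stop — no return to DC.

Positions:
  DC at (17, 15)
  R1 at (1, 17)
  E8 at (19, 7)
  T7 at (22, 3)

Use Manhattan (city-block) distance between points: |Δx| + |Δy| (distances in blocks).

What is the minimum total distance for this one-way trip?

There are 3! = 6 possible orderings.
DC → R1 → E8 → T7: 18+28+7 = 53
DC → R1 → T7 → E8: 18+35+7 = 60
DC → E8 → R1 → T7: 10+28+35 = 73
DC → E8 → T7 → R1: 10+7+35 = 52
DC → T7 → R1 → E8: 17+35+28 = 80
DC → T7 → E8 → R1: 17+7+28 = 52
The minimum is 52.
One shortest path: DC → E8 → T7 → R1.

52 blocks — the minimum one-way total.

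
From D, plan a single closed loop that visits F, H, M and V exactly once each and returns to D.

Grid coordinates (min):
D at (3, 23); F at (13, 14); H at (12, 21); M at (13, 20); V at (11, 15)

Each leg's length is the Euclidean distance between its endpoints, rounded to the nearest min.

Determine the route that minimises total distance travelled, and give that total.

Shortest round trip = 29 min.

D - F - H - M - V - D: 13+7+1+5+11 = 37
D - F - H - V - M - D: 13+7+6+5+10 = 41
D - F - M - H - V - D: 13+6+1+6+11 = 37
D - F - M - V - H - D: 13+6+5+6+9 = 39
D - F - V - H - M - D: 13+2+6+1+10 = 32
D - F - V - M - H - D: 13+2+5+1+9 = 30
D - H - F - M - V - D: 9+7+6+5+11 = 38
D - H - F - V - M - D: 9+7+2+5+10 = 33
D - H - M - F - V - D: 9+1+6+2+11 = 29
D - H - V - F - M - D: 9+6+2+6+10 = 33
D - M - F - H - V - D: 10+6+7+6+11 = 40
D - M - H - F - V - D: 10+1+7+2+11 = 31
The minimum is 29.
One optimal route: D → H → M → F → V → D (or its reverse).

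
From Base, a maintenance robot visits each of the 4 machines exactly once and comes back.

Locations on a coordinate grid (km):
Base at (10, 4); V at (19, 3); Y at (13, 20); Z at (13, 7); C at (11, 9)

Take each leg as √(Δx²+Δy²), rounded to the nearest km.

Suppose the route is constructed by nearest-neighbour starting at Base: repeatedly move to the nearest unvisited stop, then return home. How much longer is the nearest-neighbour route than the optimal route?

Base: Z=4, C=5, V=9, Y=16 ⇒ Z
Z: C=3, V=7, Y=13 ⇒ C
C: V=10, Y=11 ⇒ V
V: Y=18 ⇒ Y
NN route Base → Z → C → V → Y → Base costs 51.
Optimal: Base → V → Y → C → Z → Base costs 45 (by enumerating all 12 distinct tours).
Excess = 51 − 45 = 6.

The nearest-neighbour route is 6 km longer than optimal.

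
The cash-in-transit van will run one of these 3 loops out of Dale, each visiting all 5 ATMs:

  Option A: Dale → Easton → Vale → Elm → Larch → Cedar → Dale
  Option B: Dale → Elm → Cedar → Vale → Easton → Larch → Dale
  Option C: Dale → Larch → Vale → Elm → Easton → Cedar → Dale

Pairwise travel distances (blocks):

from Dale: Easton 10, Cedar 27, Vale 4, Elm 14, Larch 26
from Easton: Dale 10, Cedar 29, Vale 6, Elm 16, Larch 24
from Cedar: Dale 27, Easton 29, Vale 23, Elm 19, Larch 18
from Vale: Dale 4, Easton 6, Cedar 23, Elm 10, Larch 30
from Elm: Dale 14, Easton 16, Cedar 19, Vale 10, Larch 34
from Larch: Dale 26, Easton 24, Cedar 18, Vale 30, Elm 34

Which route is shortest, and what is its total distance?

Shortest is Option A, total 105 blocks.

Option A: 10 + 6 + 10 + 34 + 18 + 27 = 105
Option B: 14 + 19 + 23 + 6 + 24 + 26 = 112
Option C: 26 + 30 + 10 + 16 + 29 + 27 = 138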